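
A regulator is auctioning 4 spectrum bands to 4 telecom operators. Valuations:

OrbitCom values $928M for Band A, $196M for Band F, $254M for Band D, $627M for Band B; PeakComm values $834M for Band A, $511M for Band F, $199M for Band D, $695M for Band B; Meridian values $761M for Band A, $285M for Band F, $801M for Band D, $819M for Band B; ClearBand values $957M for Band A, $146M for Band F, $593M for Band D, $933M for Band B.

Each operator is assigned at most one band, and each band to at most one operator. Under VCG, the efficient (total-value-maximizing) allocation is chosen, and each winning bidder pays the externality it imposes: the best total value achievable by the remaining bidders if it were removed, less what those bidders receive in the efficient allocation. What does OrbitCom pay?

OrbitCom pays $323M.

Efficient allocation: OrbitCom→Band A ($928M), PeakComm→Band F ($511M), Meridian→Band D ($801M), ClearBand→Band B ($933M); total welfare W = $3173M.
OrbitCom receives Band A at value $928M, so the others get W − 928 = $2245M.
Without OrbitCom: best allocation of the remaining 3 bidders over all 4 bands is PeakComm→Band A ($834M), Meridian→Band D ($801M), ClearBand→Band B ($933M), total $2568M.
VCG payment = (others' best without OrbitCom) − (others' welfare with OrbitCom) = 2568 − 2245 = $323M.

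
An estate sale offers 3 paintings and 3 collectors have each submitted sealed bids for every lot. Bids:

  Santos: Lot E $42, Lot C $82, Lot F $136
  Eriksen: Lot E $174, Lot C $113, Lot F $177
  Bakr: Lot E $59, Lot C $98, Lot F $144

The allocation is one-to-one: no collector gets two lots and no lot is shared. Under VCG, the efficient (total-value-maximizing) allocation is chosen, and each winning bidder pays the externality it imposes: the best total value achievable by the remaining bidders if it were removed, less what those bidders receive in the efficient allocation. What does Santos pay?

Efficient allocation: Santos→Lot F ($136), Eriksen→Lot E ($174), Bakr→Lot C ($98); total welfare W = $408.
Santos receives Lot F at value $136, so the others get W − 136 = $272.
Without Santos: best allocation of the remaining 2 bidders over all 3 lots is Eriksen→Lot E ($174), Bakr→Lot F ($144), total $318.
VCG payment = (others' best without Santos) − (others' welfare with Santos) = 318 − 272 = $46.

Santos pays $46.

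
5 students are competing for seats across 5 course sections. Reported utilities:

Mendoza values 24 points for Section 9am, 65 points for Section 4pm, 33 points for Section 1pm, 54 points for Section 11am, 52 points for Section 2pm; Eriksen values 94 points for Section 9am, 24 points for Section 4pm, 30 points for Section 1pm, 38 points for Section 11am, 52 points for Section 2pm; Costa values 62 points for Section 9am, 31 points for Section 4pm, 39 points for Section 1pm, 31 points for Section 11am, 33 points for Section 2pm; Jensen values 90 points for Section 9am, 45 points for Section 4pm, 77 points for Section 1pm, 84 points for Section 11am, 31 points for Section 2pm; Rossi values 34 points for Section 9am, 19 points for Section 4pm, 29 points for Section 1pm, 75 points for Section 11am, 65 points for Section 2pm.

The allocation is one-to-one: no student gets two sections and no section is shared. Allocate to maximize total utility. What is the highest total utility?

Treat this as an assignment problem: match each student to one section.
Optimal: Mendoza→Section 4pm (65 points), Eriksen→Section 9am (94 points), Costa→Section 1pm (39 points), Jensen→Section 11am (84 points), Rossi→Section 2pm (65 points) — total 65+94+39+84+65 = 347 points.
Column-greedy (each section in turn goes to its best remaining student) gives 344 points, worse by 3.
Next-best assignment: Mendoza→Section 4pm, Eriksen→Section 9am, Costa→Section 2pm, Jensen→Section 1pm, Rossi→Section 11am = 344 points.
No other one-to-one assignment exceeds 347 points.

Max total: 347 points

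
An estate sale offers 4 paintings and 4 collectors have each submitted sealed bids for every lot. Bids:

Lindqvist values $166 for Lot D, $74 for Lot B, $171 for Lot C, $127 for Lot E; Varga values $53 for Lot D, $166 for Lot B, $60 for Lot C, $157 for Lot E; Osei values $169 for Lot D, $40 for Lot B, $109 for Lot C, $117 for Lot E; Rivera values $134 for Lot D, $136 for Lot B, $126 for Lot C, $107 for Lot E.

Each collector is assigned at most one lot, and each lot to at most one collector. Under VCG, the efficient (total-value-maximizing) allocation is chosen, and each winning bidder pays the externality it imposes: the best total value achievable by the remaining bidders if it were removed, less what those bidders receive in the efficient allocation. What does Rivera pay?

Efficient allocation: Lindqvist→Lot C ($171), Varga→Lot E ($157), Osei→Lot D ($169), Rivera→Lot B ($136); total welfare W = $633.
Rivera receives Lot B at value $136, so the others get W − 136 = $497.
Without Rivera: best allocation of the remaining 3 bidders over all 4 lots is Lindqvist→Lot C ($171), Varga→Lot B ($166), Osei→Lot D ($169), total $506.
VCG payment = (others' best without Rivera) − (others' welfare with Rivera) = 506 − 497 = $9.

Rivera pays $9.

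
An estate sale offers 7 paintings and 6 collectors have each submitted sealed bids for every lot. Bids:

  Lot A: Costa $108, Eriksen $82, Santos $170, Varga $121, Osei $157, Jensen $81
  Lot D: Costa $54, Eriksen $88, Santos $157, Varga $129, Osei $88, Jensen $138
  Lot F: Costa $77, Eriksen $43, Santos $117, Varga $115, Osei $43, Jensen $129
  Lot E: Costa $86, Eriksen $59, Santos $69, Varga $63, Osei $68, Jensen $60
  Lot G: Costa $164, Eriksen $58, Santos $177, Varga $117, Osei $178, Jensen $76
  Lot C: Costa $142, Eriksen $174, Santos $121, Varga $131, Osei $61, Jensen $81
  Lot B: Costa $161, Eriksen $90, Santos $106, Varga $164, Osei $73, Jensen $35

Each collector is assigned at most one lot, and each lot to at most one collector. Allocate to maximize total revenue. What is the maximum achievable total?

This is a one-to-one assignment (maximum-weight bipartite matching).
Optimal: Costa→Lot G ($164), Eriksen→Lot C ($174), Santos→Lot D ($157), Varga→Lot B ($164), Osei→Lot A ($157), Jensen→Lot F ($129) — total 164+174+157+164+157+129 = $945.
Row-greedy (each collector in turn takes its best remaining lot) gives $889, worse by 56.
Next-best assignment: Costa→Lot B, Eriksen→Lot C, Santos→Lot A, Varga→Lot D, Osei→Lot G, Jensen→Lot F = $941.
Swapping Santos↔Osei (Santos→Lot A $170, Osei→Lot D $88) loses 56.

Maximum total: $945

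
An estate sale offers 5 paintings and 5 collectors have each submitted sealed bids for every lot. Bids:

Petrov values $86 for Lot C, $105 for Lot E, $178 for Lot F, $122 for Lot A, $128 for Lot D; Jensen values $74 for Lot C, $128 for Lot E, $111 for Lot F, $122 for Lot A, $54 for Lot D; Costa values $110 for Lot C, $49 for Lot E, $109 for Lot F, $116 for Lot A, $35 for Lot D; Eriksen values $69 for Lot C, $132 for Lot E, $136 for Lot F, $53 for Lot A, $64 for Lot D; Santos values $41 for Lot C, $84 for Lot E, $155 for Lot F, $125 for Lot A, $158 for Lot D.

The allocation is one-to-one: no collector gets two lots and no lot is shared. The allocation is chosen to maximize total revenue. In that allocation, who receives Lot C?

Optimal: Petrov→Lot F ($178), Jensen→Lot A ($122), Costa→Lot C ($110), Eriksen→Lot E ($132), Santos→Lot D ($158) — total 178+122+110+132+158 = $700.
Row-greedy (each collector in turn takes its best remaining lot) gives $649, worse by 51.
Next-best assignment: Petrov→Lot F, Jensen→Lot C, Costa→Lot A, Eriksen→Lot E, Santos→Lot D = $658.
Every other assignment is strictly worse.
Costa's own top lot is Lot A ($116), but forcing Costa→Lot A and reassigning the rest optimally gives only $658 — worse by 42.

Costa receives Lot C.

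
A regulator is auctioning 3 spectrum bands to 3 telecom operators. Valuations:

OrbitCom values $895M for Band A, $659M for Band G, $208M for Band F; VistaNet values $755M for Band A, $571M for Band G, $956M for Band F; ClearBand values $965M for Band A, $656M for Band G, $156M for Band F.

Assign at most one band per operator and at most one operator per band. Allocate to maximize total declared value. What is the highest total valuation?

This is a one-to-one assignment (maximum-weight bipartite matching).
Optimal: OrbitCom→Band G ($659M), VistaNet→Band F ($956M), ClearBand→Band A ($965M) — total 659+956+965 = $2580M.
Row-greedy (each operator in turn takes its best remaining band) gives $2507M, worse by 73.

Maximum total: $2580M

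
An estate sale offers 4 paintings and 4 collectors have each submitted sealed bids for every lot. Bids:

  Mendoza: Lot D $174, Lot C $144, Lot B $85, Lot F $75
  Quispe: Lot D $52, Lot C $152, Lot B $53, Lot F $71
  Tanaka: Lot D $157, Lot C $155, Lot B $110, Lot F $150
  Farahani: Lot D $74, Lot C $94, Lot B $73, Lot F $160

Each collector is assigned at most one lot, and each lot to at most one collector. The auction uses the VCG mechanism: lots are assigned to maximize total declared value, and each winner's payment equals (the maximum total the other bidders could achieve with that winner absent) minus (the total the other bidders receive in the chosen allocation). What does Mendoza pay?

Efficient allocation: Mendoza→Lot D ($174), Quispe→Lot C ($152), Tanaka→Lot B ($110), Farahani→Lot F ($160); total welfare W = $596.
Mendoza receives Lot D at value $174, so the others get W − 174 = $422.
Without Mendoza: best allocation of the remaining 3 bidders over all 4 lots is Quispe→Lot C ($152), Tanaka→Lot D ($157), Farahani→Lot F ($160), total $469.
VCG payment = (others' best without Mendoza) − (others' welfare with Mendoza) = 469 − 422 = $47.

Mendoza pays $47.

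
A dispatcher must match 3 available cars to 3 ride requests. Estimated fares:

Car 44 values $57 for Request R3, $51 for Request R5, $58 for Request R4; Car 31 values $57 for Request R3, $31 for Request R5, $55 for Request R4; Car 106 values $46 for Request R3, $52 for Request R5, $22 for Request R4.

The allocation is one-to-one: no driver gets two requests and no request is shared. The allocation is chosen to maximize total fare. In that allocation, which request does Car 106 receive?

Optimal: Car 44→Request R4 ($58), Car 31→Request R3 ($57), Car 106→Request R5 ($52) — total 58+57+52 = $167.
Column-greedy (each request in turn goes to its best remaining driver) gives $164, worse by 3.
Next-best assignment: Car 44→Request R3, Car 31→Request R4, Car 106→Request R5 = $164.

Car 106 receives Request R5.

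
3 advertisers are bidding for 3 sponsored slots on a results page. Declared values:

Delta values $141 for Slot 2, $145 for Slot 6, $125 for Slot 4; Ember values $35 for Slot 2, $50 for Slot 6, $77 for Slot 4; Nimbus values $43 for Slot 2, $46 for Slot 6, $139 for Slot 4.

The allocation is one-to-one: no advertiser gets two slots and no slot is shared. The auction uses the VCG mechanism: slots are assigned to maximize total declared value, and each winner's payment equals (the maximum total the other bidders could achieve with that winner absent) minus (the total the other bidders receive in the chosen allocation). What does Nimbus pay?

Efficient allocation: Delta→Slot 2 ($141), Ember→Slot 6 ($50), Nimbus→Slot 4 ($139); total welfare W = $330.
Nimbus receives Slot 4 at value $139, so the others get W − 139 = $191.
Without Nimbus: best allocation of the remaining 2 bidders over all 3 slots is Delta→Slot 6 ($145), Ember→Slot 4 ($77), total $222.
VCG payment = (others' best without Nimbus) − (others' welfare with Nimbus) = 222 − 191 = $31.

Nimbus pays $31.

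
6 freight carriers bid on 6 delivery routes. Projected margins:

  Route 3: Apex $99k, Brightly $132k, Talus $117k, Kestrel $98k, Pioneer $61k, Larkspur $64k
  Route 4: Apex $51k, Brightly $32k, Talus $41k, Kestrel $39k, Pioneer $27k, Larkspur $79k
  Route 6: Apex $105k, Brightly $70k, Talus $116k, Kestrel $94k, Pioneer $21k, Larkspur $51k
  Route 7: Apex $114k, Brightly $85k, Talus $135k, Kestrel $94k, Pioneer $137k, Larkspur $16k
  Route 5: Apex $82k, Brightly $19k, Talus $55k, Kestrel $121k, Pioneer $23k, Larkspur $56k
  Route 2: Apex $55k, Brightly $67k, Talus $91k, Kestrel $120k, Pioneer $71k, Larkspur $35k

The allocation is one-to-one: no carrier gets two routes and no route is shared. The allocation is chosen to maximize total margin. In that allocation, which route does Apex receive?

Apex receives Route 5.

Optimal: Apex→Route 5 ($82k), Brightly→Route 3 ($132k), Talus→Route 6 ($116k), Kestrel→Route 2 ($120k), Pioneer→Route 7 ($137k), Larkspur→Route 4 ($79k) — total 82+132+116+120+137+79 = $666k.
Column-greedy (each route in turn goes to its best remaining carrier) gives $640k, worse by 26.
Apex's own top route is Route 7 ($114k), but forcing Apex→Route 7 and reassigning the rest optimally gives only $633k — worse by 33.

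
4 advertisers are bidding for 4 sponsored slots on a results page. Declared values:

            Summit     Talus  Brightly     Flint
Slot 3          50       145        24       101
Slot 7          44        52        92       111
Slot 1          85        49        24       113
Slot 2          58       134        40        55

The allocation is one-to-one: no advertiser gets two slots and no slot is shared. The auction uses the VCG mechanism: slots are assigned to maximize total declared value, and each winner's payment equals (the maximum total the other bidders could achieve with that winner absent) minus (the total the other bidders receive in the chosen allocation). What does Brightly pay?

Brightly pays $21.

Efficient allocation: Summit→Slot 1 ($85), Talus→Slot 2 ($134), Brightly→Slot 7 ($92), Flint→Slot 3 ($101); total welfare W = $412.
Brightly receives Slot 7 at value $92, so the others get W − 92 = $320.
Without Brightly: best allocation of the remaining 3 bidders over all 4 slots is Summit→Slot 1 ($85), Talus→Slot 3 ($145), Flint→Slot 7 ($111), total $341.
VCG payment = (others' best without Brightly) − (others' welfare with Brightly) = 341 − 320 = $21.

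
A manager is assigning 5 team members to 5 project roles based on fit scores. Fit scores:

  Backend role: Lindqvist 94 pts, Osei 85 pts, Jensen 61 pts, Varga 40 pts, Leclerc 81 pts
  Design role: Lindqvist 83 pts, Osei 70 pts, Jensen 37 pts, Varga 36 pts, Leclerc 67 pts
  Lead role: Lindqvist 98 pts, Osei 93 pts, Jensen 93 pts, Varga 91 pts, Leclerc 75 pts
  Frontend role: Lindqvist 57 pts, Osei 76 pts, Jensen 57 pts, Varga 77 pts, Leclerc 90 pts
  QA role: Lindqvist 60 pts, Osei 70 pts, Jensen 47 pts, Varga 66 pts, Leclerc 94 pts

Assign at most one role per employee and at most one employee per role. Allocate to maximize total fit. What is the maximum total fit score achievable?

Optimal: Lindqvist→Design role (83 pts), Osei→Backend role (85 pts), Jensen→Lead role (93 pts), Varga→Frontend role (77 pts), Leclerc→QA role (94 pts) — total 83+85+93+77+94 = 432 pts.
Max-entry greedy (repeatedly take the single best remaining cell) gives 391 pts, worse by 41.
Next-best assignment: Lindqvist→Backend role, Osei→Design role, Jensen→Lead role, Varga→Frontend role, Leclerc→QA role = 428 pts.

Max total: 432 pts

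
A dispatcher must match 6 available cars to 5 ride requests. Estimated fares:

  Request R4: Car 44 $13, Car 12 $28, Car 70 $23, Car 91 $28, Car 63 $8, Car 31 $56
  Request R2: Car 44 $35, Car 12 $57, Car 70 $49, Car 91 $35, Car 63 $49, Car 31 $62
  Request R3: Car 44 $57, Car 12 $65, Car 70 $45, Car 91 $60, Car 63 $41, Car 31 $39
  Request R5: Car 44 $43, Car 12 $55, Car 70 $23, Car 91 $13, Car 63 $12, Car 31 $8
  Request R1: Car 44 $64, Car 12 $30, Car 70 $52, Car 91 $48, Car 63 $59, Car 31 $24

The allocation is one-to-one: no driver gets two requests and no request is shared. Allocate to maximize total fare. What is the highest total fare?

Optimal: Car 31→Request R4 ($56), Car 70→Request R2 ($49), Car 91→Request R3 ($60), Car 12→Request R5 ($55), Car 44→Request R1 ($64) — total 56+49+60+55+64 = $284.
Max-entry greedy (repeatedly take the single best remaining cell) gives $242, worse by 42.
Swapping Car 31↔Car 91 (Car 31→Request R3 $39, Car 91→Request R4 $28) loses 49.

Maximum total: $284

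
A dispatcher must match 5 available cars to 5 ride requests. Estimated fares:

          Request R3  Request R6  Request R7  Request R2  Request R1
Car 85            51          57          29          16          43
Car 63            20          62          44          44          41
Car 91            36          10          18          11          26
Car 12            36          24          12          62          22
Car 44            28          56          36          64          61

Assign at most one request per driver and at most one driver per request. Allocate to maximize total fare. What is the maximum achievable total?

Optimal: Car 85→Request R6 ($57), Car 63→Request R7 ($44), Car 91→Request R3 ($36), Car 12→Request R2 ($62), Car 44→Request R1 ($61) — total 57+44+36+62+61 = $260.
Column-greedy (each request in turn goes to its best remaining driver) gives $237, worse by 23.
Next-best assignment: Car 85→Request R3, Car 63→Request R6, Car 91→Request R7, Car 12→Request R2, Car 44→Request R1 = $254.
Swapping Car 91↔Car 12 (Car 91→Request R2 $11, Car 12→Request R3 $36) loses 51.
Checked against all permutations: $260 is optimal.

Max total: $260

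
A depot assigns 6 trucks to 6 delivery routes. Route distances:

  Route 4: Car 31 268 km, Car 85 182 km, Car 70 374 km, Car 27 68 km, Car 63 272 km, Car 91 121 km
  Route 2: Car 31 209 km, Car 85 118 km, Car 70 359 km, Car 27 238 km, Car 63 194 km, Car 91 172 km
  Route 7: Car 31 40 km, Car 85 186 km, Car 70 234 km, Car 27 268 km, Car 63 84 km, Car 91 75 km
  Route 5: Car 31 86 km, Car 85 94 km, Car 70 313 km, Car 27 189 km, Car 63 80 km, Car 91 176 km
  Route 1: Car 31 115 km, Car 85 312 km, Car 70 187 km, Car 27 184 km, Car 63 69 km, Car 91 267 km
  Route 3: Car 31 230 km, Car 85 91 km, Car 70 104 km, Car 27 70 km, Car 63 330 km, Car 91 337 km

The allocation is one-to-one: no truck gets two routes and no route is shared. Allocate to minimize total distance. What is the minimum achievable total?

Optimal: Car 31→Route 5 (86 km), Car 85→Route 2 (118 km), Car 70→Route 3 (104 km), Car 27→Route 4 (68 km), Car 63→Route 1 (69 km), Car 91→Route 7 (75 km) — total 86+118+104+68+69+75 = 520 km.
Row-greedy (each truck in turn takes its cheapest remaining route) gives 638 km, worse by 118.
No other one-to-one assignment undercuts 520 km.

Minimum total: 520 km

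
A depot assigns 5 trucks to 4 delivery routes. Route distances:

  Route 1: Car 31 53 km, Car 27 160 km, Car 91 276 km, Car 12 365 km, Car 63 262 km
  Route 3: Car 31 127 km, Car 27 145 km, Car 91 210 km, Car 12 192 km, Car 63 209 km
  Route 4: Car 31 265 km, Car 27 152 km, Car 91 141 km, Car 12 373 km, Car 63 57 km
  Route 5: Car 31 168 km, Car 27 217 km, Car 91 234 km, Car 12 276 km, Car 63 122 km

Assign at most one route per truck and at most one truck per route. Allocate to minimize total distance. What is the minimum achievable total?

Min total: 461 km

Optimal: Car 31→Route 1 (53 km), Car 27→Route 3 (145 km), Car 91→Route 4 (141 km), Car 63→Route 5 (122 km) — total 53+145+141+122 = 461 km.
Row-greedy (each truck in turn takes its cheapest remaining route) gives 615 km, worse by 154.
Next-best assignment: Car 31→Route 1, Car 27→Route 3, Car 63→Route 4, Car 91→Route 5 = 489 km.
Every other assignment is strictly worse.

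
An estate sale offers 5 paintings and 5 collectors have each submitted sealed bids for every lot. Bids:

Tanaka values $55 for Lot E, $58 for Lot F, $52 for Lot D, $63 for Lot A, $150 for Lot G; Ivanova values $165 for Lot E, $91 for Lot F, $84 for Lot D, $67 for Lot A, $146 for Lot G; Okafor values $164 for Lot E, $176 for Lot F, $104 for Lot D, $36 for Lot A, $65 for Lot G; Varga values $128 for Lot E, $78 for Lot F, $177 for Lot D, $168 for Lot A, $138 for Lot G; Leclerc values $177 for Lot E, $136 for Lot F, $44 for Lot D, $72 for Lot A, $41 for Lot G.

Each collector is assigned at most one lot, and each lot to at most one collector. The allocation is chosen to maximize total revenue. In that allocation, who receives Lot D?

Ivanova receives Lot D.

Optimal: Tanaka→Lot G ($150), Ivanova→Lot D ($84), Okafor→Lot F ($176), Varga→Lot A ($168), Leclerc→Lot E ($177) — total 150+84+176+168+177 = $755.
Max-entry greedy (repeatedly take the single best remaining cell) gives $747, worse by 8.
Next-best assignment: Tanaka→Lot G, Ivanova→Lot A, Okafor→Lot F, Varga→Lot D, Leclerc→Lot E = $747.
Ivanova's own top lot is Lot E ($165), but forcing Ivanova→Lot E and reassigning the rest optimally gives only $740 — worse by 15.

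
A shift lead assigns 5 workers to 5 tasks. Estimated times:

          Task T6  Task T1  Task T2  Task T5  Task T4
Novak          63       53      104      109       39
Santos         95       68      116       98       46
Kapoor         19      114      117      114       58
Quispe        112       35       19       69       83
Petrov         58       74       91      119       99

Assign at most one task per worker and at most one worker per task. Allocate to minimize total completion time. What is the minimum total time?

Minimum total: 249 min

Optimal: Novak→Task T4 (39 min), Santos→Task T5 (98 min), Kapoor→Task T6 (19 min), Quispe→Task T2 (19 min), Petrov→Task T1 (74 min) — total 39+98+19+19+74 = 249 min.
Min-entry greedy (repeatedly take the single cheapest remaining cell) gives 264 min, worse by 15.
Swapping Quispe↔Petrov (Quispe→Task T1 35 min, Petrov→Task T2 91 min) adds 33.
Checked against all permutations: 249 min is optimal.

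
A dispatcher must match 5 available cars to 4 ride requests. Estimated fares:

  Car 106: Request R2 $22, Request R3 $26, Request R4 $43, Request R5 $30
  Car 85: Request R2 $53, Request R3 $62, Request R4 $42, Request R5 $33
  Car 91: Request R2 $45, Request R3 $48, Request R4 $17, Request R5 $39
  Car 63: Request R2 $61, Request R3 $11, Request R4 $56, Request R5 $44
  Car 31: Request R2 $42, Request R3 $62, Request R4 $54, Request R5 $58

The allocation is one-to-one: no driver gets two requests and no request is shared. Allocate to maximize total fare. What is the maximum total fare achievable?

Optimal: Car 63→Request R2 ($61), Car 85→Request R3 ($62), Car 106→Request R4 ($43), Car 31→Request R5 ($58) — total 61+62+43+58 = $224.
Row-greedy (each driver in turn takes its best remaining request) gives $194, worse by 30.
Next-best assignment: Car 91→Request R2, Car 85→Request R3, Car 63→Request R4, Car 31→Request R5 = $221.
Every other assignment is strictly worse.

Maximum total: $224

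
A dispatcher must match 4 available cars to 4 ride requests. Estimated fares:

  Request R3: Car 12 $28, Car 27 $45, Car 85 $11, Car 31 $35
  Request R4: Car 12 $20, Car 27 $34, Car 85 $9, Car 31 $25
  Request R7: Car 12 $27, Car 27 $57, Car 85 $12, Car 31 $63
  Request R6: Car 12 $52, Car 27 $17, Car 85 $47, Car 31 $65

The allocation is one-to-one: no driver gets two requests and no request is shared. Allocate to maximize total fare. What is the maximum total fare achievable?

Optimal: Car 12→Request R4 ($20), Car 27→Request R3 ($45), Car 85→Request R6 ($47), Car 31→Request R7 ($63) — total 20+45+47+63 = $175.
Max-entry greedy (repeatedly take the single best remaining cell) gives $159, worse by 16.
Swapping Car 12↔Car 85 (Car 12→Request R6 $52, Car 85→Request R4 $9) loses 6.
No other one-to-one assignment exceeds $175.

Maximum total: $175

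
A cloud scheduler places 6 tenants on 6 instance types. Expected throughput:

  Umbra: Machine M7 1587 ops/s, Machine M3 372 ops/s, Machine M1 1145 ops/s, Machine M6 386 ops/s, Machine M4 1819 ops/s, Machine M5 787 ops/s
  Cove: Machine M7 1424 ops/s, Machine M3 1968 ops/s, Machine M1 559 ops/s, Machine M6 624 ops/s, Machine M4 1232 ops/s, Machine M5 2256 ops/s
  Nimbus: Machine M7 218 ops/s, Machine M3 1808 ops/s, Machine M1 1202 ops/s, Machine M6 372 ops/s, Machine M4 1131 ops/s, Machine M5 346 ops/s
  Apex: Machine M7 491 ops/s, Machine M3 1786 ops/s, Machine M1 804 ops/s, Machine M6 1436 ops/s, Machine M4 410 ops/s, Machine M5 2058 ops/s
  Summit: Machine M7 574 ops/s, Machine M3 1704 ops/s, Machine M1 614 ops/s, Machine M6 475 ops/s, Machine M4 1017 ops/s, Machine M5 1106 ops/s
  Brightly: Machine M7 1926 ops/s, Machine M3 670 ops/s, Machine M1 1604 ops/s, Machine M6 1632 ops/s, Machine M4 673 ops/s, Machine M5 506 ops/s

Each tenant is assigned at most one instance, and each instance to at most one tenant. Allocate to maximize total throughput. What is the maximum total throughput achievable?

Optimal: Umbra→Machine M4 (1819 ops/s), Cove→Machine M5 (2256 ops/s), Nimbus→Machine M1 (1202 ops/s), Apex→Machine M6 (1436 ops/s), Summit→Machine M3 (1704 ops/s), Brightly→Machine M7 (1926 ops/s) — total 1819+2256+1202+1436+1704+1926 = 10343 ops/s.
Max-entry greedy (repeatedly take the single best remaining cell) gives 9859 ops/s, worse by 484.
Swapping Apex↔Summit (Apex→Machine M3 1786 ops/s, Summit→Machine M6 475 ops/s) loses 879.
Every other assignment is strictly worse.

Maximum total: 10343 ops/s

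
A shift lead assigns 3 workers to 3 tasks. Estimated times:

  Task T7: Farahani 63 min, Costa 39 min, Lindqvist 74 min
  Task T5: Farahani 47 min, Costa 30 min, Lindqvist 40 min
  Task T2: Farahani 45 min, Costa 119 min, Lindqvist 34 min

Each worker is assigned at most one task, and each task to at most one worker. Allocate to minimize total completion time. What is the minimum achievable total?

Minimum total: 120 min

Optimal: Farahani→Task T5 (47 min), Costa→Task T7 (39 min), Lindqvist→Task T2 (34 min) — total 47+39+34 = 120 min.
Min-entry greedy (repeatedly take the single cheapest remaining cell) gives 127 min, worse by 7.
No other one-to-one assignment undercuts 120 min.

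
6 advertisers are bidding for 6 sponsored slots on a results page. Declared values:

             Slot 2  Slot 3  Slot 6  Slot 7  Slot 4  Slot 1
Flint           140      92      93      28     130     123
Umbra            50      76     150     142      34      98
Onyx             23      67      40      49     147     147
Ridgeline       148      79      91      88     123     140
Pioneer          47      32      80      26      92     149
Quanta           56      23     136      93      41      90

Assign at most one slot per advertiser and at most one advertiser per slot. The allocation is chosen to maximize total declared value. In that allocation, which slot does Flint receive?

Flint receives Slot 3.

Optimal: Flint→Slot 3 ($92), Umbra→Slot 7 ($142), Onyx→Slot 4 ($147), Ridgeline→Slot 2 ($148), Pioneer→Slot 1 ($149), Quanta→Slot 6 ($136) — total 92+142+147+148+149+136 = $814.
Column-greedy (each slot in turn goes to its best remaining advertiser) gives $779, worse by 35.
Next-best assignment: Flint→Slot 2, Umbra→Slot 7, Onyx→Slot 4, Ridgeline→Slot 3, Pioneer→Slot 1, Quanta→Slot 6 = $793.
Every other assignment is strictly worse.
Flint's own top slot is Slot 2 ($140), but forcing Flint→Slot 2 and reassigning the rest optimally gives only $793 — worse by 21.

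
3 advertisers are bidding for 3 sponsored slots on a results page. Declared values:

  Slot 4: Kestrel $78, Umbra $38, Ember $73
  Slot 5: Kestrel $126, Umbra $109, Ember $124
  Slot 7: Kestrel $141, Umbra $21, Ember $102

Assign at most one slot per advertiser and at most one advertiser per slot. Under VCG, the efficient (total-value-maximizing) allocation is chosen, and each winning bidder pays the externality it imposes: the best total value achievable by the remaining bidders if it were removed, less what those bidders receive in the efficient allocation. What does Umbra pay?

Efficient allocation: Kestrel→Slot 7 ($141), Umbra→Slot 5 ($109), Ember→Slot 4 ($73); total welfare W = $323.
Umbra receives Slot 5 at value $109, so the others get W − 109 = $214.
Without Umbra: best allocation of the remaining 2 bidders over all 3 slots is Kestrel→Slot 7 ($141), Ember→Slot 5 ($124), total $265.
VCG payment = (others' best without Umbra) − (others' welfare with Umbra) = 265 − 214 = $51.

Umbra pays $51.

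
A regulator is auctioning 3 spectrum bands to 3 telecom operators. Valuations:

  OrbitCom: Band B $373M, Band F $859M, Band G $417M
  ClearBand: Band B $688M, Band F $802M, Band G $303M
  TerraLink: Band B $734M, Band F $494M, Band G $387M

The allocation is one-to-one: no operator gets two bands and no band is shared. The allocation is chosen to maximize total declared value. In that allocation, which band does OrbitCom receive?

OrbitCom receives Band G.

Optimal: OrbitCom→Band G ($417M), ClearBand→Band F ($802M), TerraLink→Band B ($734M) — total 417+802+734 = $1953M.
Next-best assignment: OrbitCom→Band F, ClearBand→Band B, TerraLink→Band G = $1934M.
Every other assignment is strictly worse.
OrbitCom's own top band is Band F ($859M), but forcing OrbitCom→Band F and reassigning the rest optimally gives only $1934M — worse by 19.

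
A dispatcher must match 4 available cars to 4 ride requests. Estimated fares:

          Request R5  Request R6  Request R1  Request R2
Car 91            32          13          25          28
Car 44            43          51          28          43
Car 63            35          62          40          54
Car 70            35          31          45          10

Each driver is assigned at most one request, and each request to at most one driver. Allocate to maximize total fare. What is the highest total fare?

Optimal: Car 91→Request R5 ($32), Car 44→Request R6 ($51), Car 63→Request R2 ($54), Car 70→Request R1 ($45) — total 32+51+54+45 = $182.

Max total: $182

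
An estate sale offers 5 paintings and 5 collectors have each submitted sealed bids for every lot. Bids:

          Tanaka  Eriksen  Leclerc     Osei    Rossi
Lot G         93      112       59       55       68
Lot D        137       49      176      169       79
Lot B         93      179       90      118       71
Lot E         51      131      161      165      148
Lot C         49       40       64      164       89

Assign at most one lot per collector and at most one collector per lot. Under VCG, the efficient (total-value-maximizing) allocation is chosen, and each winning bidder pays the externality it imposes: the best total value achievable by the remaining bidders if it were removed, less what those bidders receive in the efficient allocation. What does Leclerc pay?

Leclerc pays $44.

Efficient allocation: Tanaka→Lot G ($93), Eriksen→Lot B ($179), Leclerc→Lot D ($176), Osei→Lot C ($164), Rossi→Lot E ($148); total welfare W = $760.
Leclerc receives Lot D at value $176, so the others get W − 176 = $584.
Without Leclerc: best allocation of the remaining 4 bidders over all 5 lots is Tanaka→Lot D ($137), Eriksen→Lot B ($179), Osei→Lot C ($164), Rossi→Lot E ($148), total $628.
VCG payment = (others' best without Leclerc) − (others' welfare with Leclerc) = 628 − 584 = $44.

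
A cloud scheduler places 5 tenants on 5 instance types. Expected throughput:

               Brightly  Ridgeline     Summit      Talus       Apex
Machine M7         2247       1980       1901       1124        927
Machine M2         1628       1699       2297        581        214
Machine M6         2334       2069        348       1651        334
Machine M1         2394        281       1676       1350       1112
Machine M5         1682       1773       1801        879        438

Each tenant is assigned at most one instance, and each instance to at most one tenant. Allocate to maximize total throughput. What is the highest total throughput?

Maximum total: 9080 ops/s

Optimal: Brightly→Machine M7 (2247 ops/s), Ridgeline→Machine M5 (1773 ops/s), Summit→Machine M2 (2297 ops/s), Talus→Machine M6 (1651 ops/s), Apex→Machine M1 (1112 ops/s) — total 2247+1773+2297+1651+1112 = 9080 ops/s.
Max-entry greedy (repeatedly take the single best remaining cell) gives 8322 ops/s, worse by 758.
Next-best assignment: Brightly→Machine M1, Ridgeline→Machine M5, Summit→Machine M2, Talus→Machine M6, Apex→Machine M7 = 9042 ops/s.
No other one-to-one assignment exceeds 9080 ops/s.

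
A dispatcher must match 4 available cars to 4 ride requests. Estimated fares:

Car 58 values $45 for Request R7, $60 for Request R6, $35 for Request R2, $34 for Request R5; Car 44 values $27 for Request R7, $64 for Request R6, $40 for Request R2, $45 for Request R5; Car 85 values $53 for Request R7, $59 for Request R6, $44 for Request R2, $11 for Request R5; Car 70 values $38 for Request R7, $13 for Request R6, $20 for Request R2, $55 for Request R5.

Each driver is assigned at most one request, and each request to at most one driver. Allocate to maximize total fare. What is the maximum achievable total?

Max total: $208

Optimal: Car 58→Request R7 ($45), Car 44→Request R6 ($64), Car 85→Request R2 ($44), Car 70→Request R5 ($55) — total 45+64+44+55 = $208.
Swapping Car 58↔Car 70 (Car 58→Request R5 $34, Car 70→Request R7 $38) loses 28.
Checked against all permutations: $208 is optimal.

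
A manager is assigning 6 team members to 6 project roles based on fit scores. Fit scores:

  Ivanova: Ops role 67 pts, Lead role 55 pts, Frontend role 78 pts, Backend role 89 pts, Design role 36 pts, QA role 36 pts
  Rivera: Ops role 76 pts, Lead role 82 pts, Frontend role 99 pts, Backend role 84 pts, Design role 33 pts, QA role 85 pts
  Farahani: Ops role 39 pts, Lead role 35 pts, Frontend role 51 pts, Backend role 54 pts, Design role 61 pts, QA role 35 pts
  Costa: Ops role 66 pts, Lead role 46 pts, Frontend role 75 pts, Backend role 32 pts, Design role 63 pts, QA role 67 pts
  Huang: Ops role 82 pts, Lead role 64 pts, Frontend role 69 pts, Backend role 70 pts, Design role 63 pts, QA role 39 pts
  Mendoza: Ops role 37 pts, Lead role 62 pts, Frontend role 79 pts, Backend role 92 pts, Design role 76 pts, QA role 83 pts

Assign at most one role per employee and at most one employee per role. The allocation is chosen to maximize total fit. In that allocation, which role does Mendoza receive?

Optimal: Ivanova→Backend role (89 pts), Rivera→Lead role (82 pts), Farahani→Design role (61 pts), Costa→Frontend role (75 pts), Huang→Ops role (82 pts), Mendoza→QA role (83 pts) — total 89+82+61+75+82+83 = 472 pts.
Max-entry greedy (repeatedly take the single best remaining cell) gives 456 pts, worse by 16.
Mendoza's own top role is Backend role (92 pts), but forcing Mendoza→Backend role and reassigning the rest optimally gives only 462 pts — worse by 10.

Mendoza receives QA role.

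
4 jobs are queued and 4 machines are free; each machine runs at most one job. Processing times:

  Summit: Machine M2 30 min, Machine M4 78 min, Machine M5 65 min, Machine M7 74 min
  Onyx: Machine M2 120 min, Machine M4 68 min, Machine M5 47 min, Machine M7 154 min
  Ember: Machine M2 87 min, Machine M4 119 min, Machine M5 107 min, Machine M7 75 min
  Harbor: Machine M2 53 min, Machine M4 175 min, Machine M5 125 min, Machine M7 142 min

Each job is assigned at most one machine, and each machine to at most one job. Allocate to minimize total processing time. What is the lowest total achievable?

Minimum total: 253 min

Optimal: Summit→Machine M4 (78 min), Onyx→Machine M5 (47 min), Ember→Machine M7 (75 min), Harbor→Machine M2 (53 min) — total 78+47+75+53 = 253 min.
Column-greedy (each machine in turn goes to its cheapest remaining job) gives 347 min, worse by 94.
Next-best assignment: Summit→Machine M5, Onyx→Machine M4, Ember→Machine M7, Harbor→Machine M2 = 261 min.
Swapping Ember↔Onyx (Ember→Machine M5 107 min, Onyx→Machine M7 154 min) adds 139.
Every other assignment is strictly worse.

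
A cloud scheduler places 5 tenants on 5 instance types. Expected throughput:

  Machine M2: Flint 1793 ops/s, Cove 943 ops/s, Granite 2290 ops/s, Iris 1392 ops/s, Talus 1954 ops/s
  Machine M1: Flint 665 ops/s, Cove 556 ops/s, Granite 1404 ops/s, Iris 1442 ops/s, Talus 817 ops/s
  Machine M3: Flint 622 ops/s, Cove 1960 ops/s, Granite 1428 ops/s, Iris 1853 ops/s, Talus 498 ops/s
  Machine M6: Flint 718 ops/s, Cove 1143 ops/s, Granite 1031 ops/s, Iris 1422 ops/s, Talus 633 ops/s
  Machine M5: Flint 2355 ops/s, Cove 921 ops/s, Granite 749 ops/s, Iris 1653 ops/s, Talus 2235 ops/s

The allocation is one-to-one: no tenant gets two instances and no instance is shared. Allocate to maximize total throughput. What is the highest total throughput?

Max total: 9095 ops/s

Optimal: Flint→Machine M5 (2355 ops/s), Cove→Machine M3 (1960 ops/s), Granite→Machine M1 (1404 ops/s), Iris→Machine M6 (1422 ops/s), Talus→Machine M2 (1954 ops/s) — total 2355+1960+1404+1422+1954 = 9095 ops/s.
Next-best assignment: Flint→Machine M5, Cove→Machine M3, Granite→Machine M2, Iris→Machine M6, Talus→Machine M1 = 8844 ops/s.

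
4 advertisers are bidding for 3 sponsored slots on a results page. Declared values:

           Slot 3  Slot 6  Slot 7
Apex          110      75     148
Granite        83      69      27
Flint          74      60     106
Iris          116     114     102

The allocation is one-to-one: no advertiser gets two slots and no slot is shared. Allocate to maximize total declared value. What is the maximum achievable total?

Max total: $345

Optimal: Granite→Slot 3 ($83), Iris→Slot 6 ($114), Apex→Slot 7 ($148) — total 83+114+148 = $345.
Column-greedy (each slot in turn goes to its best remaining advertiser) gives $297, worse by 48.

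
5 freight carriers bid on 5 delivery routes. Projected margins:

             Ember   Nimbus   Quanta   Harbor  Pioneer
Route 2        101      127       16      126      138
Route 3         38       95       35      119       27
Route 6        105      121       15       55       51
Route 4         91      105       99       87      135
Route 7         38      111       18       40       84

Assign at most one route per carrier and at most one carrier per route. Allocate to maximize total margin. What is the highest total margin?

Maximum total: $572k

Optimal: Ember→Route 6 ($105k), Nimbus→Route 7 ($111k), Quanta→Route 4 ($99k), Harbor→Route 3 ($119k), Pioneer→Route 2 ($138k) — total 105+111+99+119+138 = $572k.
Row-greedy (each carrier in turn takes its best remaining route) gives $534k, worse by 38.
Checked against all permutations: $572k is optimal.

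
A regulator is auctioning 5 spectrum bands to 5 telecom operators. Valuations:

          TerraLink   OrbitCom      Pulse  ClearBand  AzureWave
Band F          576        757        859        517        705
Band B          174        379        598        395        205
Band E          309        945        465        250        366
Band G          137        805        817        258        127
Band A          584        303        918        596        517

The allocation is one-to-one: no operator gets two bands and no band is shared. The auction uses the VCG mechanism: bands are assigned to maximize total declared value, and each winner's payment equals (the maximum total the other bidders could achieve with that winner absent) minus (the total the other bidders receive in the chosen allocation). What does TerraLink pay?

TerraLink pays $201M.

Efficient allocation: TerraLink→Band A ($584M), OrbitCom→Band E ($945M), Pulse→Band G ($817M), ClearBand→Band B ($395M), AzureWave→Band F ($705M); total welfare W = $3446M.
TerraLink receives Band A at value $584M, so the others get W − 584 = $2862M.
Without TerraLink: best allocation of the remaining 4 bidders over all 5 bands is OrbitCom→Band E ($945M), Pulse→Band G ($817M), ClearBand→Band A ($596M), AzureWave→Band F ($705M), total $3063M.
VCG payment = (others' best without TerraLink) − (others' welfare with TerraLink) = 3063 − 2862 = $201M.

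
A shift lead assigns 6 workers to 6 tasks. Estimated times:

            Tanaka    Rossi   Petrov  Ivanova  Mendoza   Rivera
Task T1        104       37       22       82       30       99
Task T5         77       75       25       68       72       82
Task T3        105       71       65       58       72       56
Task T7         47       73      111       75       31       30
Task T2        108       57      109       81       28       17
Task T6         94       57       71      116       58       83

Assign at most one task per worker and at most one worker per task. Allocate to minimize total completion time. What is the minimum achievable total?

Min total: 234 min

Optimal: Tanaka→Task T7 (47 min), Rossi→Task T6 (57 min), Petrov→Task T5 (25 min), Ivanova→Task T3 (58 min), Mendoza→Task T1 (30 min), Rivera→Task T2 (17 min) — total 47+57+25+58+30+17 = 234 min.
Column-greedy (each task in turn goes to its cheapest remaining worker) gives 328 min, worse by 94.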